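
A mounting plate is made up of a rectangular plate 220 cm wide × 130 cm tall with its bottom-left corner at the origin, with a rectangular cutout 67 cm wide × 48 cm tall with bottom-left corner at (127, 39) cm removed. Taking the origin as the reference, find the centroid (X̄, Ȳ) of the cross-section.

plate: A = 220 × 130 = 28600.00, centroid at (110.00, 65.00).
hole: A = −(67 × 48) = -3216.00, centroid at (160.50, 63.00).
ΣA = 25384.00 cm²
ΣAX̄ = (28600.00)(110.00) + (-3216.00)(160.50) = 2629832.00 cm³
ΣAȲ = (28600.00)(65.00) + (-3216.00)(63.00) = 1656392.00 cm³
X̄ = 2629832.00 / 25384.00 = 103.60 cm
Ȳ = 1656392.00 / 25384.00 = 65.25 cm

X̄ = 103.60 cm, Ȳ = 65.25 cm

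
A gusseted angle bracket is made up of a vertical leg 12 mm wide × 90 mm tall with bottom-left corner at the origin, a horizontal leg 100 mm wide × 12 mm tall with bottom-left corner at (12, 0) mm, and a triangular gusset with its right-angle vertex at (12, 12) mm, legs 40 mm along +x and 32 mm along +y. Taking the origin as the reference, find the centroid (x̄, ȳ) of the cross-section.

x̄ = 33.25 mm, ȳ = 24.08 mm

vertical leg: A = 12 × 90 = 1080.00, centroid at (6.00, 45.00).
horizontal leg: A = 100 × 12 = 1200.00, centroid at (62.00, 6.00).
gusset: A = ½·40·32 = 640.00, centroid at (25.33, 22.67).
ΣA = 2920.00 mm²
ΣAx̄ = (1080.00)(6.00) + (1200.00)(62.00) + (640.00)(25.33) = 97093.33 mm³
ΣAȳ = (1080.00)(45.00) + (1200.00)(6.00) + (640.00)(22.67) = 70306.67 mm³
x̄ = 97093.33 / 2920.00 = 33.25 mm
ȳ = 70306.67 / 2920.00 = 24.08 mm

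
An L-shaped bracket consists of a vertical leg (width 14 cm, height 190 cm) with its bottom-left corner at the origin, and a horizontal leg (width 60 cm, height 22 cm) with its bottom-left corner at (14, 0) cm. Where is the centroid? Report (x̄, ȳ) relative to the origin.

x̄ = 19.27 cm, ȳ = 67.14 cm

vertical leg: A = 14 × 190 = 2660.00, centroid at (7.00, 95.00).
horizontal leg: A = 60 × 22 = 1320.00, centroid at (44.00, 11.00).
ΣA = 3980.00 cm², ΣAx̄ = 76700.00 cm³, ΣAȳ = 267220.00 cm³.
x̄ = 76700.00/3980.00 = 19.27 cm; ȳ = 267220.00/3980.00 = 67.14 cm.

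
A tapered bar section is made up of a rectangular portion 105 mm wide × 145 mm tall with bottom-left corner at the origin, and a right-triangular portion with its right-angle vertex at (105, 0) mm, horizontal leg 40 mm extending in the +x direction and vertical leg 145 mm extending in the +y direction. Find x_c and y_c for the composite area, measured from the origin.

rectangular portion: A = 105 × 145 = 15225.00, centroid at (52.50, 72.50).
triangular portion: A = ½·40·145 = 2900.00, centroid at (118.33, 48.33).
ΣA = 18125.00 mm², ΣAx_c = 1142479.17 mm³, ΣAy_c = 1243979.17 mm³.
x_c = 1142479.17/18125.00 = 63.03 mm; y_c = 1243979.17/18125.00 = 68.63 mm.

x_c = 63.03 mm, y_c = 68.63 mm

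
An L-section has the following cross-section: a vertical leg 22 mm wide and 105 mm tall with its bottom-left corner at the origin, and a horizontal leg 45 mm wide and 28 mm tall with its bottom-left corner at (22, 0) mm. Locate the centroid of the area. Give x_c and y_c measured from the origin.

x_c = 22.82 mm, y_c = 38.91 mm

Part | A | x̄ᵢ | ȳᵢ | A·x̄ᵢ | A·ȳᵢ
vertical leg | 2310.00 | 11.00 | 52.50 | 25410.00 | 121275.00
horizontal leg | 1260.00 | 44.50 | 14.00 | 56070.00 | 17640.00
Σ | 3570.00 |  |  | 81480.00 | 138915.00
x_c = 81480.00 / 3570.00 = 22.82 mm
y_c = 138915.00 / 3570.00 = 38.91 mm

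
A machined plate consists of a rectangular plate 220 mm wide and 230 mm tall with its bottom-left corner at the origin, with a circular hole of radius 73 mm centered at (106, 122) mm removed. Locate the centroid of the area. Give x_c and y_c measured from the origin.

plate: A = 220 × 230 = 50600.00, centroid at (110.00, 115.00).
hole: A = −π·73² = -16741.55, centroid at (106.00, 122.00).
ΣA = 33858.45 mm², ΣAx_c = 3791395.99 mm³, ΣAy_c = 3776531.24 mm³.
x_c = 3791395.99/33858.45 = 111.98 mm; y_c = 3776531.24/33858.45 = 111.54 mm.

x_c = 111.98 mm, y_c = 111.54 mm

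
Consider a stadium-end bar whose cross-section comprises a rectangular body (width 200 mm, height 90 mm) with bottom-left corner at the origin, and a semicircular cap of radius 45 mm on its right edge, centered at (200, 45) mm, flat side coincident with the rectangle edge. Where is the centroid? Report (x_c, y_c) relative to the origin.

x_c = 117.89 mm, y_c = 45.00 mm

rectangular body: A = 200 × 90 = 18000.00, centroid at (100.00, 45.00).
semicircular end: A = ½π·45² = 3180.86, centroid at (219.10, 45.00).
ΣA = 21180.86 mm², ΣAx_c = 2496922.51 mm³, ΣAy_c = 953138.82 mm³.
x_c = 2496922.51/21180.86 = 117.89 mm; y_c = 953138.82/21180.86 = 45.00 mm.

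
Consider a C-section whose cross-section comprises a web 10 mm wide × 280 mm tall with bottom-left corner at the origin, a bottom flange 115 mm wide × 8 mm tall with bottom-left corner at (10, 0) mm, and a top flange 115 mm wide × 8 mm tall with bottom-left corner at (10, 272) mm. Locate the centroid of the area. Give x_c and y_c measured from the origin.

Part | A | x̄ᵢ | ȳᵢ | A·x̄ᵢ | A·ȳᵢ
web | 2800.00 | 5.00 | 140.00 | 14000.00 | 392000.00
bottom flange | 920.00 | 67.50 | 4.00 | 62100.00 | 3680.00
top flange | 920.00 | 67.50 | 276.00 | 62100.00 | 253920.00
Σ | 4640.00 |  |  | 138200.00 | 649600.00
x_c = 138200.00 / 4640.00 = 29.78 mm
y_c = 649600.00 / 4640.00 = 140.00 mm

x_c = 29.78 mm, y_c = 140.00 mm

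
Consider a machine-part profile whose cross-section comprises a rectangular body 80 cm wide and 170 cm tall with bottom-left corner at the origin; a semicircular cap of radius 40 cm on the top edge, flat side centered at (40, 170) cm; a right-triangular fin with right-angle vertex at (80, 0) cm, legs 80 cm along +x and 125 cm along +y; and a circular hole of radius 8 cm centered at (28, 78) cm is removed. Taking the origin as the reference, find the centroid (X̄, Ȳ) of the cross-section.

X̄ = 56.06 cm, Ȳ = 86.96 cm

rectangular body: A = 80 × 170 = 13600.00, centroid at (40.00, 85.00).
semicircular top: A = ½π·40² = 2513.27, centroid at (40.00, 186.98).
triangular fin: A = ½·80·125 = 5000.00, centroid at (106.67, 41.67).
hole: A = −π·8² = -201.06, centroid at (28.00, 78.00).
ΣA = 20912.21 cm², ΣAX̄ = 1172234.56 cm³, ΣAȲ = 1818573.77 cm³.
X̄ = 1172234.56/20912.21 = 56.06 cm; Ȳ = 1818573.77/20912.21 = 86.96 cm.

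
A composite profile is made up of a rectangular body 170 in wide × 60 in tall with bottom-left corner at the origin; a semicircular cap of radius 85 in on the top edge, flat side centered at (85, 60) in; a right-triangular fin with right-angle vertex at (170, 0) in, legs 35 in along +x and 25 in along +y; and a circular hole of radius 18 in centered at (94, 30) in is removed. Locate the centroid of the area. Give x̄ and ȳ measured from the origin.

x̄ = 86.58 in, ȳ = 65.31 in

rectangular body: A = 170 × 60 = 10200.00, centroid at (85.00, 30.00).
semicircular top: A = ½π·85² = 11349.00, centroid at (85.00, 96.08).
triangular fin: A = ½·35·25 = 437.50, centroid at (181.67, 8.33).
hole: A = −π·18² = -1017.88, centroid at (94.00, 30.00).
ΣA = 20968.63 in²
ΣAx̄ = (10200.00)(85.00) + (11349.00)(85.00) + (437.50)(181.67) + (-1017.88)(94.00) = 1815464.12 in³
ΣAȳ = (10200.00)(30.00) + (11349.00)(96.08) + (437.50)(8.33) + (-1017.88)(30.00) = 1369466.43 in³
x̄ = 1815464.12 / 20968.63 = 86.58 in
ȳ = 1369466.43 / 20968.63 = 65.31 in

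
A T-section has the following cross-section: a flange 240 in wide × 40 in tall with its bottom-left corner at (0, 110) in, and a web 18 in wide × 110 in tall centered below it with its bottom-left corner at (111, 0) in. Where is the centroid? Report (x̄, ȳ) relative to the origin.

x̄ = 120.00 in, ȳ = 117.18 in

web: A = 18 × 110 = 1980.00, centroid at (120.00, 55.00).
flange: A = 240 × 40 = 9600.00, centroid at (120.00, 130.00).
ΣA = 11580.00 in²
ΣAx̄ = (1980.00)(120.00) + (9600.00)(120.00) = 1389600.00 in³
ΣAȳ = (1980.00)(55.00) + (9600.00)(130.00) = 1356900.00 in³
x̄ = 1389600.00 / 11580.00 = 120.00 in
ȳ = 1356900.00 / 11580.00 = 117.18 in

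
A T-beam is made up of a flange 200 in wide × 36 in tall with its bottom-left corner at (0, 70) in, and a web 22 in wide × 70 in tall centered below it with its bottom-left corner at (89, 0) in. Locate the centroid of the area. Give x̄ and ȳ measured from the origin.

x̄ = 100.00 in, ȳ = 78.66 in

Part | A | x̄ᵢ | ȳᵢ | A·x̄ᵢ | A·ȳᵢ
web | 1540.00 | 100.00 | 35.00 | 154000.00 | 53900.00
flange | 7200.00 | 100.00 | 88.00 | 720000.00 | 633600.00
Σ | 8740.00 |  |  | 874000.00 | 687500.00
x̄ = 874000.00 / 8740.00 = 100.00 in
ȳ = 687500.00 / 8740.00 = 78.66 in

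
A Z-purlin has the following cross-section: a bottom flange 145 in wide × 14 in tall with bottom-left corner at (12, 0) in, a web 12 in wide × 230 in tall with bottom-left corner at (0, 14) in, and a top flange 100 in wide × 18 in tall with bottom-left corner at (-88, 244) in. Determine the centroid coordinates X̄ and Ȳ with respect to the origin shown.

Part | A | x̄ᵢ | ȳᵢ | A·x̄ᵢ | A·ȳᵢ
bottom flange | 2030.00 | 84.50 | 7.00 | 171535.00 | 14210.00
web | 2760.00 | 6.00 | 129.00 | 16560.00 | 356040.00
top flange | 1800.00 | -38.00 | 253.00 | -68400.00 | 455400.00
Σ | 6590.00 |  |  | 119695.00 | 825650.00
X̄ = 119695.00 / 6590.00 = 18.16 in
Ȳ = 825650.00 / 6590.00 = 125.29 in

X̄ = 18.16 in, Ȳ = 125.29 in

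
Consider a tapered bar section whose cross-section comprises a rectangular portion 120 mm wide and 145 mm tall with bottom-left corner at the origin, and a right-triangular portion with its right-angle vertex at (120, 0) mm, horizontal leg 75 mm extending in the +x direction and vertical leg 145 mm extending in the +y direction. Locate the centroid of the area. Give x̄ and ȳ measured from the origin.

x̄ = 80.24 mm, ȳ = 66.75 mm

Part | A | x̄ᵢ | ȳᵢ | A·x̄ᵢ | A·ȳᵢ
rectangular portion | 17400.00 | 60.00 | 72.50 | 1044000.00 | 1261500.00
triangular portion | 5437.50 | 145.00 | 48.33 | 788437.50 | 262812.50
Σ | 22837.50 |  |  | 1832437.50 | 1524312.50
x̄ = 1832437.50 / 22837.50 = 80.24 mm
ȳ = 1524312.50 / 22837.50 = 66.75 mm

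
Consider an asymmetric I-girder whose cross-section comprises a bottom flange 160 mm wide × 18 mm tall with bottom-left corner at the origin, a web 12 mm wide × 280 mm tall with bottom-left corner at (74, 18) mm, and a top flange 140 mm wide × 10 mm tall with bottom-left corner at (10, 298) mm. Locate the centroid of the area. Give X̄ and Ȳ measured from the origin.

X̄ = 80.00 mm, Ȳ = 128.40 mm

bottom flange: A = 160 × 18 = 2880.00, centroid at (80.00, 9.00).
web: A = 12 × 280 = 3360.00, centroid at (80.00, 158.00).
top flange: A = 140 × 10 = 1400.00, centroid at (80.00, 303.00).
ΣA = 7640.00 mm², ΣAX̄ = 611200.00 mm³, ΣAȲ = 981000.00 mm³.
X̄ = 611200.00/7640.00 = 80.00 mm; Ȳ = 981000.00/7640.00 = 128.40 mm.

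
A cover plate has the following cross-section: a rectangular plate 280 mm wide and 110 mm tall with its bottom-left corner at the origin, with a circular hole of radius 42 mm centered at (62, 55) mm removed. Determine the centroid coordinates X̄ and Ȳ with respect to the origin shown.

X̄ = 157.11 mm, Ȳ = 55.00 mm

plate: A = 280 × 110 = 30800.00, centroid at (140.00, 55.00).
hole: A = −π·42² = -5541.77, centroid at (62.00, 55.00).
ΣA = 25258.23 mm², ΣAX̄ = 3968410.29 mm³, ΣAȲ = 1389202.68 mm³.
X̄ = 3968410.29/25258.23 = 157.11 mm; Ȳ = 1389202.68/25258.23 = 55.00 mm.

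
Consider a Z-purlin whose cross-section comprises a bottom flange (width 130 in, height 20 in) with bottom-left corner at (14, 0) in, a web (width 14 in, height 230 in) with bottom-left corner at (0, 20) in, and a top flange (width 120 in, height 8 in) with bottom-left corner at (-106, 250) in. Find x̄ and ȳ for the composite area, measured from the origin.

bottom flange: A = 130 × 20 = 2600.00, centroid at (79.00, 10.00).
web: A = 14 × 230 = 3220.00, centroid at (7.00, 135.00).
top flange: A = 120 × 8 = 960.00, centroid at (-46.00, 254.00).
ΣA = 6780.00 in²
ΣAx̄ = (2600.00)(79.00) + (3220.00)(7.00) + (960.00)(-46.00) = 183780.00 in³
ΣAȳ = (2600.00)(10.00) + (3220.00)(135.00) + (960.00)(254.00) = 704540.00 in³
x̄ = 183780.00 / 6780.00 = 27.11 in
ȳ = 704540.00 / 6780.00 = 103.91 in

x̄ = 27.11 in, ȳ = 103.91 in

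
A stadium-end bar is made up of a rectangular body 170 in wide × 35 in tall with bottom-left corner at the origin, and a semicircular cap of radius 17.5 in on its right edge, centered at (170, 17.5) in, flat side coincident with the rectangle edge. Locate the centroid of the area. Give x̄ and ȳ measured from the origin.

rectangular body: A = 170 × 35 = 5950.00, centroid at (85.00, 17.50).
semicircular end: A = ½π·17.5² = 481.06, centroid at (177.43, 17.50).
ΣA = 6431.06 in², ΣAx̄ = 591102.50 in³, ΣAȳ = 112543.49 in³.
x̄ = 591102.50/6431.06 = 91.91 in; ȳ = 112543.49/6431.06 = 17.50 in.

x̄ = 91.91 in, ȳ = 17.50 in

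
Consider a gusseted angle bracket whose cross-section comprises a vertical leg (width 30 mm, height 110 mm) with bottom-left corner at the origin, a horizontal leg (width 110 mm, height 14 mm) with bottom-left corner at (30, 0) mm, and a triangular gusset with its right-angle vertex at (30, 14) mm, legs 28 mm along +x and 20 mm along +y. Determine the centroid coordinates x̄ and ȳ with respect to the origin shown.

x̄ = 37.39 mm, ȳ = 38.68 mm

vertical leg: A = 30 × 110 = 3300.00, centroid at (15.00, 55.00).
horizontal leg: A = 110 × 14 = 1540.00, centroid at (85.00, 7.00).
gusset: A = ½·28·20 = 280.00, centroid at (39.33, 20.67).
ΣA = 5120.00 mm²
ΣAx̄ = (3300.00)(15.00) + (1540.00)(85.00) + (280.00)(39.33) = 191413.33 mm³
ΣAȳ = (3300.00)(55.00) + (1540.00)(7.00) + (280.00)(20.67) = 198066.67 mm³
x̄ = 191413.33 / 5120.00 = 37.39 mm
ȳ = 198066.67 / 5120.00 = 38.68 mm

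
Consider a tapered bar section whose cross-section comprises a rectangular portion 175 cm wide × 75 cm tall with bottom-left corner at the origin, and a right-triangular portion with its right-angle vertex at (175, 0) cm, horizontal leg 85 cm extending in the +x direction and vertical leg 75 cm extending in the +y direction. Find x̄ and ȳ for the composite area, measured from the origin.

rectangular portion: A = 175 × 75 = 13125.00, centroid at (87.50, 37.50).
triangular portion: A = ½·85·75 = 3187.50, centroid at (203.33, 25.00).
ΣA = 16312.50 cm²
ΣAx̄ = (13125.00)(87.50) + (3187.50)(203.33) = 1796562.50 cm³
ΣAȳ = (13125.00)(37.50) + (3187.50)(25.00) = 571875.00 cm³
x̄ = 1796562.50 / 16312.50 = 110.13 cm
ȳ = 571875.00 / 16312.50 = 35.06 cm

x̄ = 110.13 cm, ȳ = 35.06 cm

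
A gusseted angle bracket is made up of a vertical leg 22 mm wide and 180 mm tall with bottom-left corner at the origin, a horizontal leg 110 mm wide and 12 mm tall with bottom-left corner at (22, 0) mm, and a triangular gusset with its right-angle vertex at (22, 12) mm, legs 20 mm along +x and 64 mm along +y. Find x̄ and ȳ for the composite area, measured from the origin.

x̄ = 27.63 mm, ȳ = 65.14 mm

vertical leg: A = 22 × 180 = 3960.00, centroid at (11.00, 90.00).
horizontal leg: A = 110 × 12 = 1320.00, centroid at (77.00, 6.00).
gusset: A = ½·20·64 = 640.00, centroid at (28.67, 33.33).
ΣA = 5920.00 mm², ΣAx̄ = 163546.67 mm³, ΣAȳ = 385653.33 mm³.
x̄ = 163546.67/5920.00 = 27.63 mm; ȳ = 385653.33/5920.00 = 65.14 mm.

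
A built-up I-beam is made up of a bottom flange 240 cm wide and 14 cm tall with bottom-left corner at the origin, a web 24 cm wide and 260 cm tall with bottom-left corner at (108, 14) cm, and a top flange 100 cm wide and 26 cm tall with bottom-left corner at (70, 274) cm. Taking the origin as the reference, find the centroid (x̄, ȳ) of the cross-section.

x̄ = 120.00 cm, ȳ = 136.74 cm

Part | A | x̄ᵢ | ȳᵢ | A·x̄ᵢ | A·ȳᵢ
bottom flange | 3360.00 | 120.00 | 7.00 | 403200.00 | 23520.00
web | 6240.00 | 120.00 | 144.00 | 748800.00 | 898560.00
top flange | 2600.00 | 120.00 | 287.00 | 312000.00 | 746200.00
Σ | 12200.00 |  |  | 1464000.00 | 1668280.00
x̄ = 1464000.00 / 12200.00 = 120.00 cm
ȳ = 1668280.00 / 12200.00 = 136.74 cm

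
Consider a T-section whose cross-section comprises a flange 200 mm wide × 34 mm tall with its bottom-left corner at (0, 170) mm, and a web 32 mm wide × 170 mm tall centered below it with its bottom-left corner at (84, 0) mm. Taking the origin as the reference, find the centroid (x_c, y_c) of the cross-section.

x_c = 100.00 mm, y_c = 141.67 mm

web: A = 32 × 170 = 5440.00, centroid at (100.00, 85.00).
flange: A = 200 × 34 = 6800.00, centroid at (100.00, 187.00).
ΣA = 12240.00 mm², ΣAx_c = 1224000.00 mm³, ΣAy_c = 1734000.00 mm³.
x_c = 1224000.00/12240.00 = 100.00 mm; y_c = 1734000.00/12240.00 = 141.67 mm.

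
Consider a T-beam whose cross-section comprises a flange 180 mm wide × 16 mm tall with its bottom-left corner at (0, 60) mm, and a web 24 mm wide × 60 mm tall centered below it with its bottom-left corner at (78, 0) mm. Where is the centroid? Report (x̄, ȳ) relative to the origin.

web: A = 24 × 60 = 1440.00, centroid at (90.00, 30.00).
flange: A = 180 × 16 = 2880.00, centroid at (90.00, 68.00).
ΣA = 4320.00 mm²
ΣAx̄ = (1440.00)(90.00) + (2880.00)(90.00) = 388800.00 mm³
ΣAȳ = (1440.00)(30.00) + (2880.00)(68.00) = 239040.00 mm³
x̄ = 388800.00 / 4320.00 = 90.00 mm
ȳ = 239040.00 / 4320.00 = 55.33 mm

x̄ = 90.00 mm, ȳ = 55.33 mm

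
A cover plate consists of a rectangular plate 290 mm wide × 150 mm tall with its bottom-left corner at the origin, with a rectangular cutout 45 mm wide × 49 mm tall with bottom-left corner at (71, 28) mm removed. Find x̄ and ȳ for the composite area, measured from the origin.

Part | A | x̄ᵢ | ȳᵢ | A·x̄ᵢ | A·ȳᵢ
plate | 43500.00 | 145.00 | 75.00 | 6307500.00 | 3262500.00
hole | -2205.00 | 93.50 | 52.50 | -206167.50 | -115762.50
Σ | 41295.00 |  |  | 6101332.50 | 3146737.50
x̄ = 6101332.50 / 41295.00 = 147.75 mm
ȳ = 3146737.50 / 41295.00 = 76.20 mm

x̄ = 147.75 mm, ȳ = 76.20 mm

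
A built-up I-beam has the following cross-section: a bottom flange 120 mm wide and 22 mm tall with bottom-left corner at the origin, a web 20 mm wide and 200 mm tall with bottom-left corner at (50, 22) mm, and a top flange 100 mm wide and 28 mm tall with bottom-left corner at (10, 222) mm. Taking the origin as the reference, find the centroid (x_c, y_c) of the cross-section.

x_c = 60.00 mm, y_c = 124.77 mm

Part | A | x̄ᵢ | ȳᵢ | A·x̄ᵢ | A·ȳᵢ
bottom flange | 2640.00 | 60.00 | 11.00 | 158400.00 | 29040.00
web | 4000.00 | 60.00 | 122.00 | 240000.00 | 488000.00
top flange | 2800.00 | 60.00 | 236.00 | 168000.00 | 660800.00
Σ | 9440.00 |  |  | 566400.00 | 1177840.00
x_c = 566400.00 / 9440.00 = 60.00 mm
y_c = 1177840.00 / 9440.00 = 124.77 mm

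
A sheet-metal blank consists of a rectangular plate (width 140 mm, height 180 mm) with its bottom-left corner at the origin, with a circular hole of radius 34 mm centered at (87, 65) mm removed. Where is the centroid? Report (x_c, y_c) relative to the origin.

x_c = 67.14 mm, y_c = 94.21 mm

plate: A = 140 × 180 = 25200.00, centroid at (70.00, 90.00).
hole: A = −π·34² = -3631.68, centroid at (87.00, 65.00).
ΣA = 21568.32 mm²
ΣAx_c = (25200.00)(70.00) + (-3631.68)(87.00) = 1448043.74 mm³
ΣAy_c = (25200.00)(90.00) + (-3631.68)(65.00) = 2031940.73 mm³
x_c = 1448043.74 / 21568.32 = 67.14 mm
y_c = 2031940.73 / 21568.32 = 94.21 mm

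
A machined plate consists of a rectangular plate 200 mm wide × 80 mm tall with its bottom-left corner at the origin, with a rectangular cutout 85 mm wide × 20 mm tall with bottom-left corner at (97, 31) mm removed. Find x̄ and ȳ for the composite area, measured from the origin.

x̄ = 95.30 mm, ȳ = 39.88 mm

plate: A = 200 × 80 = 16000.00, centroid at (100.00, 40.00).
hole: A = −(85 × 20) = -1700.00, centroid at (139.50, 41.00).
ΣA = 14300.00 mm²
ΣAx̄ = (16000.00)(100.00) + (-1700.00)(139.50) = 1362850.00 mm³
ΣAȳ = (16000.00)(40.00) + (-1700.00)(41.00) = 570300.00 mm³
x̄ = 1362850.00 / 14300.00 = 95.30 mm
ȳ = 570300.00 / 14300.00 = 39.88 mm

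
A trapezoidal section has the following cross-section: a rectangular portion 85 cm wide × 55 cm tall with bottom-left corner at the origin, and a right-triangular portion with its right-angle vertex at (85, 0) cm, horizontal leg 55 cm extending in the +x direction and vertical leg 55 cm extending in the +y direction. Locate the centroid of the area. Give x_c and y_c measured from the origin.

Part | A | x̄ᵢ | ȳᵢ | A·x̄ᵢ | A·ȳᵢ
rectangular portion | 4675.00 | 42.50 | 27.50 | 198687.50 | 128562.50
triangular portion | 1512.50 | 103.33 | 18.33 | 156291.67 | 27729.17
Σ | 6187.50 |  |  | 354979.17 | 156291.67
x_c = 354979.17 / 6187.50 = 57.37 cm
y_c = 156291.67 / 6187.50 = 25.26 cm

x_c = 57.37 cm, y_c = 25.26 cm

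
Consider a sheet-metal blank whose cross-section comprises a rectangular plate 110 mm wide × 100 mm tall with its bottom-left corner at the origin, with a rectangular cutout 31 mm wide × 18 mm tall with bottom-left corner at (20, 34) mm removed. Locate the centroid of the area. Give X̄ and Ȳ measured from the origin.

X̄ = 56.04 mm, Ȳ = 50.37 mm

plate: A = 110 × 100 = 11000.00, centroid at (55.00, 50.00).
hole: A = −(31 × 18) = -558.00, centroid at (35.50, 43.00).
ΣA = 10442.00 mm², ΣAX̄ = 585191.00 mm³, ΣAȲ = 526006.00 mm³.
X̄ = 585191.00/10442.00 = 56.04 mm; Ȳ = 526006.00/10442.00 = 50.37 mm.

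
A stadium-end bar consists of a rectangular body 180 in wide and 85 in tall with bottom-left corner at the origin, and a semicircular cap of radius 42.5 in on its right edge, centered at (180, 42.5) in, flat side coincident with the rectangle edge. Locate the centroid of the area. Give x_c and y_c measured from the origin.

x_c = 106.90 in, y_c = 42.50 in

Part | A | x̄ᵢ | ȳᵢ | A·x̄ᵢ | A·ȳᵢ
rectangular body | 15300.00 | 90.00 | 42.50 | 1377000.00 | 650250.00
semicircular end | 2837.25 | 198.04 | 42.50 | 561882.24 | 120583.16
Σ | 18137.25 |  |  | 1938882.24 | 770833.16
x_c = 1938882.24 / 18137.25 = 106.90 in
y_c = 770833.16 / 18137.25 = 42.50 in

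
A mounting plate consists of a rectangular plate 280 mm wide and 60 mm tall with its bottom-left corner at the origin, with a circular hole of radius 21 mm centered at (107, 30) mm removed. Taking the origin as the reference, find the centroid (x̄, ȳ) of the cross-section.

x̄ = 142.97 mm, ȳ = 30.00 mm

plate: A = 280 × 60 = 16800.00, centroid at (140.00, 30.00).
hole: A = −π·21² = -1385.44, centroid at (107.00, 30.00).
ΣA = 15414.56 mm², ΣAx̄ = 2203757.67 mm³, ΣAȳ = 462436.73 mm³.
x̄ = 2203757.67/15414.56 = 142.97 mm; ȳ = 462436.73/15414.56 = 30.00 mm.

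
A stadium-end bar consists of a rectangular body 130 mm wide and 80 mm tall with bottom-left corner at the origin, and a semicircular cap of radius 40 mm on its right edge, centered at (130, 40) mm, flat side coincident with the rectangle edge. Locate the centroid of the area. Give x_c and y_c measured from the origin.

x_c = 80.95 mm, y_c = 40.00 mm

Part | A | x̄ᵢ | ȳᵢ | A·x̄ᵢ | A·ȳᵢ
rectangular body | 10400.00 | 65.00 | 40.00 | 676000.00 | 416000.00
semicircular end | 2513.27 | 146.98 | 40.00 | 369392.30 | 100530.96
Σ | 12913.27 |  |  | 1045392.30 | 516530.96
x_c = 1045392.30 / 12913.27 = 80.95 mm
y_c = 516530.96 / 12913.27 = 40.00 mm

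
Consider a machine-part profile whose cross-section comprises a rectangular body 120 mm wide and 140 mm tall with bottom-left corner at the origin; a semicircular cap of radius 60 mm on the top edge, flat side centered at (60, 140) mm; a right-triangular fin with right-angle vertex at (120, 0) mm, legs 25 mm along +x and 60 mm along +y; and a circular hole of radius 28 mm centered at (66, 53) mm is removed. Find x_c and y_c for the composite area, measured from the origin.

rectangular body: A = 120 × 140 = 16800.00, centroid at (60.00, 70.00).
semicircular top: A = ½π·60² = 5654.87, centroid at (60.00, 165.46).
triangular fin: A = ½·25·60 = 750.00, centroid at (128.33, 20.00).
hole: A = −π·28² = -2463.01, centroid at (66.00, 53.00).
ΣA = 20741.86 mm², ΣAx_c = 1280983.44 mm³, ΣAy_c = 1996141.89 mm³.
x_c = 1280983.44/20741.86 = 61.76 mm; y_c = 1996141.89/20741.86 = 96.24 mm.

x_c = 61.76 mm, y_c = 96.24 mm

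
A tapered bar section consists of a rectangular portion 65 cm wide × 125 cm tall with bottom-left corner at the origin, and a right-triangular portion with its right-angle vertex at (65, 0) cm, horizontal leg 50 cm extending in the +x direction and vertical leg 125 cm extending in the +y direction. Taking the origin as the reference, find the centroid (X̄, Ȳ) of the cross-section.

rectangular portion: A = 65 × 125 = 8125.00, centroid at (32.50, 62.50).
triangular portion: A = ½·50·125 = 3125.00, centroid at (81.67, 41.67).
ΣA = 11250.00 cm²
ΣAX̄ = (8125.00)(32.50) + (3125.00)(81.67) = 519270.83 cm³
ΣAȲ = (8125.00)(62.50) + (3125.00)(41.67) = 638020.83 cm³
X̄ = 519270.83 / 11250.00 = 46.16 cm
Ȳ = 638020.83 / 11250.00 = 56.71 cm

X̄ = 46.16 cm, Ȳ = 56.71 cm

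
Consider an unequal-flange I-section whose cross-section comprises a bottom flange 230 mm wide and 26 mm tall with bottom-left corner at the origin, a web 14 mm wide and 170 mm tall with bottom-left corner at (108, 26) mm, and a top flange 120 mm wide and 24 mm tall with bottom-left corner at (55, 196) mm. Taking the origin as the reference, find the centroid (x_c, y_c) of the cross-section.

bottom flange: A = 230 × 26 = 5980.00, centroid at (115.00, 13.00).
web: A = 14 × 170 = 2380.00, centroid at (115.00, 111.00).
top flange: A = 120 × 24 = 2880.00, centroid at (115.00, 208.00).
ΣA = 11240.00 mm²
ΣAx_c = (5980.00)(115.00) + (2380.00)(115.00) + (2880.00)(115.00) = 1292600.00 mm³
ΣAy_c = (5980.00)(13.00) + (2380.00)(111.00) + (2880.00)(208.00) = 940960.00 mm³
x_c = 1292600.00 / 11240.00 = 115.00 mm
y_c = 940960.00 / 11240.00 = 83.72 mm

x_c = 115.00 mm, y_c = 83.72 mm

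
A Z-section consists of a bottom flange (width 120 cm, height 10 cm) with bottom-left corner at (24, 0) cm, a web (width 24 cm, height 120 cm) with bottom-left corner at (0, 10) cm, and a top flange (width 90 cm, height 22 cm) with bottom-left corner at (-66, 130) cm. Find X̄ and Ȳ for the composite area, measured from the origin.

Part | A | x̄ᵢ | ȳᵢ | A·x̄ᵢ | A·ȳᵢ
bottom flange | 1200.00 | 84.00 | 5.00 | 100800.00 | 6000.00
web | 2880.00 | 12.00 | 70.00 | 34560.00 | 201600.00
top flange | 1980.00 | -21.00 | 141.00 | -41580.00 | 279180.00
Σ | 6060.00 |  |  | 93780.00 | 486780.00
X̄ = 93780.00 / 6060.00 = 15.48 cm
Ȳ = 486780.00 / 6060.00 = 80.33 cm

X̄ = 15.48 cm, Ȳ = 80.33 cm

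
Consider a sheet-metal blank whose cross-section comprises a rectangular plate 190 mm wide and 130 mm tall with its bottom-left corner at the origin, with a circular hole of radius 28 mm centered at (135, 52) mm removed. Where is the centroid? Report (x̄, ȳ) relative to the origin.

Part | A | x̄ᵢ | ȳᵢ | A·x̄ᵢ | A·ȳᵢ
plate | 24700.00 | 95.00 | 65.00 | 2346500.00 | 1605500.00
hole | -2463.01 | 135.00 | 52.00 | -332506.17 | -128076.45
Σ | 22236.99 |  |  | 2013993.83 | 1477423.55
x̄ = 2013993.83 / 22236.99 = 90.57 mm
ȳ = 1477423.55 / 22236.99 = 66.44 mm

x̄ = 90.57 mm, ȳ = 66.44 mm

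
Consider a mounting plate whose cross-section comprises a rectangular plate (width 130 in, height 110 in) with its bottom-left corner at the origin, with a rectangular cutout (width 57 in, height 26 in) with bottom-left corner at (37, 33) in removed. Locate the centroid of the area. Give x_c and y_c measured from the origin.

plate: A = 130 × 110 = 14300.00, centroid at (65.00, 55.00).
hole: A = −(57 × 26) = -1482.00, centroid at (65.50, 46.00).
ΣA = 12818.00 in², ΣAx_c = 832429.00 in³, ΣAy_c = 718328.00 in³.
x_c = 832429.00/12818.00 = 64.94 in; y_c = 718328.00/12818.00 = 56.04 in.

x_c = 64.94 in, y_c = 56.04 in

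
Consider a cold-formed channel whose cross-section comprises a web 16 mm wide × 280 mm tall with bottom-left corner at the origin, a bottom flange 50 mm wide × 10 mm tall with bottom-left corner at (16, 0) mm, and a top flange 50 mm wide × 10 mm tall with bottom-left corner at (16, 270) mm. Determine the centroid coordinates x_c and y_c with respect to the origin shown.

web: A = 16 × 280 = 4480.00, centroid at (8.00, 140.00).
bottom flange: A = 50 × 10 = 500.00, centroid at (41.00, 5.00).
top flange: A = 50 × 10 = 500.00, centroid at (41.00, 275.00).
ΣA = 5480.00 mm², ΣAx_c = 76840.00 mm³, ΣAy_c = 767200.00 mm³.
x_c = 76840.00/5480.00 = 14.02 mm; y_c = 767200.00/5480.00 = 140.00 mm.

x_c = 14.02 mm, y_c = 140.00 mm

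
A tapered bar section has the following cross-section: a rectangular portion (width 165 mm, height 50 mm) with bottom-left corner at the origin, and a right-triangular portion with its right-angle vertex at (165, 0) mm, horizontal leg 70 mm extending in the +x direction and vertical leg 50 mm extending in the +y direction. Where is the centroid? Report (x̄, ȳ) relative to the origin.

Part | A | x̄ᵢ | ȳᵢ | A·x̄ᵢ | A·ȳᵢ
rectangular portion | 8250.00 | 82.50 | 25.00 | 680625.00 | 206250.00
triangular portion | 1750.00 | 188.33 | 16.67 | 329583.33 | 29166.67
Σ | 10000.00 |  |  | 1010208.33 | 235416.67
x̄ = 1010208.33 / 10000.00 = 101.02 mm
ȳ = 235416.67 / 10000.00 = 23.54 mm

x̄ = 101.02 mm, ȳ = 23.54 mm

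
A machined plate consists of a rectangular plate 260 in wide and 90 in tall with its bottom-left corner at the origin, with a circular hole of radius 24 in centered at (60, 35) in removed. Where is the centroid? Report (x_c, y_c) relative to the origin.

x_c = 135.87 in, y_c = 45.84 in

plate: A = 260 × 90 = 23400.00, centroid at (130.00, 45.00).
hole: A = −π·24² = -1809.56, centroid at (60.00, 35.00).
ΣA = 21590.44 in², ΣAx_c = 2933426.56 in³, ΣAy_c = 989665.49 in³.
x_c = 2933426.56/21590.44 = 135.87 in; y_c = 989665.49/21590.44 = 45.84 in.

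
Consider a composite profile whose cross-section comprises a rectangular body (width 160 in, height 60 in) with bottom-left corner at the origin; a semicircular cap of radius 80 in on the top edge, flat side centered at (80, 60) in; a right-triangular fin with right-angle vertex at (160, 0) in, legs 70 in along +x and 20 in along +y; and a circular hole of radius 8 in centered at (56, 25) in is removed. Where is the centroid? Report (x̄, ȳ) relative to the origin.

rectangular body: A = 160 × 60 = 9600.00, centroid at (80.00, 30.00).
semicircular top: A = ½π·80² = 10053.10, centroid at (80.00, 93.95).
triangular fin: A = ½·70·20 = 700.00, centroid at (183.33, 6.67).
hole: A = −π·8² = -201.06, centroid at (56.00, 25.00).
ΣA = 20152.03 in²
ΣAx̄ = (9600.00)(80.00) + (10053.10)(80.00) + (700.00)(183.33) + (-201.06)(56.00) = 1689321.58 in³
ΣAȳ = (9600.00)(30.00) + (10053.10)(93.95) + (700.00)(6.67) + (-201.06)(25.00) = 1232159.24 in³
x̄ = 1689321.58 / 20152.03 = 83.83 in
ȳ = 1232159.24 / 20152.03 = 61.14 in

x̄ = 83.83 in, ȳ = 61.14 in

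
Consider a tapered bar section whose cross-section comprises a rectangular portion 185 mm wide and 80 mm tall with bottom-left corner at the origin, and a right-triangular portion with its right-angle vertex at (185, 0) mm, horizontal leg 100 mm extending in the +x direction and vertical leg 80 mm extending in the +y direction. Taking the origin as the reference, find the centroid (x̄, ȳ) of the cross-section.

rectangular portion: A = 185 × 80 = 14800.00, centroid at (92.50, 40.00).
triangular portion: A = ½·100·80 = 4000.00, centroid at (218.33, 26.67).
ΣA = 18800.00 mm², ΣAx̄ = 2242333.33 mm³, ΣAȳ = 698666.67 mm³.
x̄ = 2242333.33/18800.00 = 119.27 mm; ȳ = 698666.67/18800.00 = 37.16 mm.

x̄ = 119.27 mm, ȳ = 37.16 mm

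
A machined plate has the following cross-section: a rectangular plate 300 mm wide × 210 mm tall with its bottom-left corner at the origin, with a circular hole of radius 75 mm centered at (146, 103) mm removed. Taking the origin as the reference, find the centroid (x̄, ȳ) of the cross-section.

x̄ = 151.56 mm, ȳ = 105.78 mm

Part | A | x̄ᵢ | ȳᵢ | A·x̄ᵢ | A·ȳᵢ
plate | 63000.00 | 150.00 | 105.00 | 9450000.00 | 6615000.00
hole | -17671.46 | 146.00 | 103.00 | -2580032.97 | -1820160.24
Σ | 45328.54 |  |  | 6869967.03 | 4794839.76
x̄ = 6869967.03 / 45328.54 = 151.56 mm
ȳ = 4794839.76 / 45328.54 = 105.78 mm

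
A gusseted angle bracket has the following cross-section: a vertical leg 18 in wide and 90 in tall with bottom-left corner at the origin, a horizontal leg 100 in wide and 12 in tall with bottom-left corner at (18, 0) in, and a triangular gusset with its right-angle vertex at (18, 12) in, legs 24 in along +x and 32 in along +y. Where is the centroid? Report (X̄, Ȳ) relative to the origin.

X̄ = 33.13 in, Ȳ = 27.72 in

vertical leg: A = 18 × 90 = 1620.00, centroid at (9.00, 45.00).
horizontal leg: A = 100 × 12 = 1200.00, centroid at (68.00, 6.00).
gusset: A = ½·24·32 = 384.00, centroid at (26.00, 22.67).
ΣA = 3204.00 in², ΣAX̄ = 106164.00 in³, ΣAȲ = 88804.00 in³.
X̄ = 106164.00/3204.00 = 33.13 in; Ȳ = 88804.00/3204.00 = 27.72 in.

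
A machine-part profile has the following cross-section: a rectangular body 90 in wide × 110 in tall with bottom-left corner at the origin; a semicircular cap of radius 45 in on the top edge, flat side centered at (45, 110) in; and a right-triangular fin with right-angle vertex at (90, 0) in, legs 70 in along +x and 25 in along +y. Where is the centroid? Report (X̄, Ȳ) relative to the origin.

rectangular body: A = 90 × 110 = 9900.00, centroid at (45.00, 55.00).
semicircular top: A = ½π·45² = 3180.86, centroid at (45.00, 129.10).
triangular fin: A = ½·70·25 = 875.00, centroid at (113.33, 8.33).
ΣA = 13955.86 in²
ΣAX̄ = (9900.00)(45.00) + (3180.86)(45.00) + (875.00)(113.33) = 687805.48 in³
ΣAȲ = (9900.00)(55.00) + (3180.86)(129.10) + (875.00)(8.33) = 962436.55 in³
X̄ = 687805.48 / 13955.86 = 49.28 in
Ȳ = 962436.55 / 13955.86 = 68.96 in

X̄ = 49.28 in, Ȳ = 68.96 in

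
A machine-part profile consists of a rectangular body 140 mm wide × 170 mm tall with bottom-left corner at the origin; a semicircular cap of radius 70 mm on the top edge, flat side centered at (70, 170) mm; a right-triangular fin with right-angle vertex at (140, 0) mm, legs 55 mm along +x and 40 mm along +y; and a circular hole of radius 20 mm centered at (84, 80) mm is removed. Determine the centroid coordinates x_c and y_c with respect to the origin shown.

x_c = 72.54 mm, y_c = 110.86 mm

rectangular body: A = 140 × 170 = 23800.00, centroid at (70.00, 85.00).
semicircular top: A = ½π·70² = 7696.90, centroid at (70.00, 199.71).
triangular fin: A = ½·55·40 = 1100.00, centroid at (158.33, 13.33).
hole: A = −π·20² = -1256.64, centroid at (84.00, 80.00).
ΣA = 31340.26 mm²
ΣAx_c = (23800.00)(70.00) + (7696.90)(70.00) + (1100.00)(158.33) + (-1256.64)(84.00) = 2273392.29 mm³
ΣAy_c = (23800.00)(85.00) + (7696.90)(199.71) + (1100.00)(13.33) + (-1256.64)(80.00) = 3474275.71 mm³
x_c = 2273392.29 / 31340.26 = 72.54 mm
y_c = 3474275.71 / 31340.26 = 110.86 mm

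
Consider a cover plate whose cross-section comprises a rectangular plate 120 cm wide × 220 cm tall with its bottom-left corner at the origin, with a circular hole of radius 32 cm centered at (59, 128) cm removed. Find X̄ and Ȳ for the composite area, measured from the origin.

plate: A = 120 × 220 = 26400.00, centroid at (60.00, 110.00).
hole: A = −π·32² = -3216.99, centroid at (59.00, 128.00).
ΣA = 23183.01 cm²
ΣAX̄ = (26400.00)(60.00) + (-3216.99)(59.00) = 1394197.54 cm³
ΣAȲ = (26400.00)(110.00) + (-3216.99)(128.00) = 2492225.17 cm³
X̄ = 1394197.54 / 23183.01 = 60.14 cm
Ȳ = 2492225.17 / 23183.01 = 107.50 cm

X̄ = 60.14 cm, Ȳ = 107.50 cm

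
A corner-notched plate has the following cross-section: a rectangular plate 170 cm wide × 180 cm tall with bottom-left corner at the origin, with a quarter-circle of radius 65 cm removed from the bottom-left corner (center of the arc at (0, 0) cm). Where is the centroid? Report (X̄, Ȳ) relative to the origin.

plate: A = 170 × 180 = 30600.00, centroid at (85.00, 90.00).
removed quarter-circle: A = −¼π·65² = -3318.31, centroid at (27.59, 27.59).
ΣA = 27281.69 cm², ΣAX̄ = 2509458.33 cm³, ΣAȲ = 2662458.33 cm³.
X̄ = 2509458.33/27281.69 = 91.98 cm; Ȳ = 2662458.33/27281.69 = 97.59 cm.

X̄ = 91.98 cm, Ȳ = 97.59 cm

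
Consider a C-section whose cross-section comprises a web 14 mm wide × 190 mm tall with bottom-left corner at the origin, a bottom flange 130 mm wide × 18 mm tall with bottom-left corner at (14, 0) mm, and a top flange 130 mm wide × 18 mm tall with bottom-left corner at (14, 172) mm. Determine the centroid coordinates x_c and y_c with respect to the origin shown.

x_c = 52.91 mm, y_c = 95.00 mm

web: A = 14 × 190 = 2660.00, centroid at (7.00, 95.00).
bottom flange: A = 130 × 18 = 2340.00, centroid at (79.00, 9.00).
top flange: A = 130 × 18 = 2340.00, centroid at (79.00, 181.00).
ΣA = 7340.00 mm², ΣAx_c = 388340.00 mm³, ΣAy_c = 697300.00 mm³.
x_c = 388340.00/7340.00 = 52.91 mm; y_c = 697300.00/7340.00 = 95.00 mm.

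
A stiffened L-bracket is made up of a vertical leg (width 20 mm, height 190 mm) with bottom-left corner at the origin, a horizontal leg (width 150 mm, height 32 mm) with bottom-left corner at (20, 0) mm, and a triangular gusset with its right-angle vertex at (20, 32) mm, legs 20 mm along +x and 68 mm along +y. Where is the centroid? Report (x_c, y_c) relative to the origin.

vertical leg: A = 20 × 190 = 3800.00, centroid at (10.00, 95.00).
horizontal leg: A = 150 × 32 = 4800.00, centroid at (95.00, 16.00).
gusset: A = ½·20·68 = 680.00, centroid at (26.67, 54.67).
ΣA = 9280.00 mm²
ΣAx_c = (3800.00)(10.00) + (4800.00)(95.00) + (680.00)(26.67) = 512133.33 mm³
ΣAy_c = (3800.00)(95.00) + (4800.00)(16.00) + (680.00)(54.67) = 474973.33 mm³
x_c = 512133.33 / 9280.00 = 55.19 mm
y_c = 474973.33 / 9280.00 = 51.18 mm

x_c = 55.19 mm, y_c = 51.18 mm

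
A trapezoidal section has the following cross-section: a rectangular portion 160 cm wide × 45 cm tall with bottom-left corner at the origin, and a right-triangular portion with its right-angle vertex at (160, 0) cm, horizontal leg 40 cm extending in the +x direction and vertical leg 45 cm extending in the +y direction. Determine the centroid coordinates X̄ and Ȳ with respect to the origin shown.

rectangular portion: A = 160 × 45 = 7200.00, centroid at (80.00, 22.50).
triangular portion: A = ½·40·45 = 900.00, centroid at (173.33, 15.00).
ΣA = 8100.00 cm²
ΣAX̄ = (7200.00)(80.00) + (900.00)(173.33) = 732000.00 cm³
ΣAȲ = (7200.00)(22.50) + (900.00)(15.00) = 175500.00 cm³
X̄ = 732000.00 / 8100.00 = 90.37 cm
Ȳ = 175500.00 / 8100.00 = 21.67 cm

X̄ = 90.37 cm, Ȳ = 21.67 cm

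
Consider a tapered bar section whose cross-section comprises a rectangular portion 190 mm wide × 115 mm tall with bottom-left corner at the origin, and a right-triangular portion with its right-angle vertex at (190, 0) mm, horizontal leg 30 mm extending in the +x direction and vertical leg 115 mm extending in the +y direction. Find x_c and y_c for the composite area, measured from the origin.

rectangular portion: A = 190 × 115 = 21850.00, centroid at (95.00, 57.50).
triangular portion: A = ½·30·115 = 1725.00, centroid at (200.00, 38.33).
ΣA = 23575.00 mm²
ΣAx_c = (21850.00)(95.00) + (1725.00)(200.00) = 2420750.00 mm³
ΣAy_c = (21850.00)(57.50) + (1725.00)(38.33) = 1322500.00 mm³
x_c = 2420750.00 / 23575.00 = 102.68 mm
y_c = 1322500.00 / 23575.00 = 56.10 mm

x_c = 102.68 mm, y_c = 56.10 mm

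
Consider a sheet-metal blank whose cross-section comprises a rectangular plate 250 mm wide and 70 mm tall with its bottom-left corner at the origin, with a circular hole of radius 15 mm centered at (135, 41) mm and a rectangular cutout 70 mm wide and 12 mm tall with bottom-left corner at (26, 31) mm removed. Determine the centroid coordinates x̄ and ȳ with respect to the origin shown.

x̄ = 127.93 mm, ȳ = 34.63 mm

Part | A | x̄ᵢ | ȳᵢ | A·x̄ᵢ | A·ȳᵢ
plate | 17500.00 | 125.00 | 35.00 | 2187500.00 | 612500.00
hole 1 | -706.86 | 135.00 | 41.00 | -95425.88 | -28981.19
hole 2 | -840.00 | 61.00 | 37.00 | -51240.00 | -31080.00
Σ | 15953.14 |  |  | 2040834.12 | 552438.81
x̄ = 2040834.12 / 15953.14 = 127.93 mm
ȳ = 552438.81 / 15953.14 = 34.63 mm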